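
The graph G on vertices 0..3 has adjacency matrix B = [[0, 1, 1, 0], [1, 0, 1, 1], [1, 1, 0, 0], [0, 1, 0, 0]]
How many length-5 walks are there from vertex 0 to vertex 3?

The number of length-5 walks from vertex 0 to vertex 3 is entry (0,3) of B⁵, where B is the adjacency matrix.
B² = [[2, 1, 1, 1], [1, 3, 1, 0], [1, 1, 2, 1], [1, 0, 1, 1]]
B³ = [[2, 4, 3, 1], [4, 2, 4, 3], [3, 4, 2, 1], [1, 3, 1, 0]]
B⁴ = [[7, 6, 6, 4], [6, 11, 6, 2], [6, 6, 7, 4], [4, 2, 4, 3]]
B⁵ = [[12, 17, 13, 6], [17, 14, 17, 11], [13, 17, 12, 6], [6, 11, 6, 2]]

6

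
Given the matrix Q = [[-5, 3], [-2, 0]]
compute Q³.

[[-65, 57], [-38, 30]]

tr Q = -5 and det Q = 6, so the characteristic polynomial is λ² − (-5)λ + (6) with roots -3 and -2.
Eigenvectors give P = [[3, -1], [2, -1]] with P⁻¹ = [[1, -1], [2, -3]], and Q = P·diag(-3, -2)·P⁻¹.
Then Q³ = P·diag(-27, -8)·P⁻¹ = [[-81, 8], [-54, 8]] · [[1, -1], [2, -3]] = [[-65, 57], [-38, 30]].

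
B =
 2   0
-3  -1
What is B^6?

[[64, 0], [-63, 1]]

tr B = 1 and det B = -2, so the characteristic polynomial is λ² − (1)λ + (-2) with roots -1 and 2.
Eigenvectors give P = [[0, 1], [1, -1]] with P⁻¹ = [[1, 1], [1, 0]], and B = P·diag(-1, 2)·P⁻¹.
Then B^6 = P·diag(1, 64)·P⁻¹ = [[0, 64], [1, -64]] · [[1, 1], [1, 0]] = [[64, 0], [-63, 1]].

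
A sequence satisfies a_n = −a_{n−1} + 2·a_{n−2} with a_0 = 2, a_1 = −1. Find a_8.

With companion matrix A = [[−1, 2], [1, 0]], [a_n, a_{n−1}]ᵀ = A·[a_{n−1}, a_{n−2}]ᵀ, so [a_8, a_7]ᵀ = A⁷·[a_1, a_0]ᵀ.
A⁷ = [[−85, 86], [43, −42]], giving [a_8, a_7]ᵀ = [[257], [−127]].

257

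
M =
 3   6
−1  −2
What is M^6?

[[3, 6], [−1, −2]]

M² = M (a projection; rank 1, trace 1), so M^6 = M.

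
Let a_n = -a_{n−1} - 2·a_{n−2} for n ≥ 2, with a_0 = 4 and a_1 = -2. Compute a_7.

With companion matrix M = [[-1, -2], [1, 0]], [a_n, a_{n−1}]ᵀ = M·[a_{n−1}, a_{n−2}]ᵀ, so [a_7, a_6]ᵀ = M^6·[a_1, a_0]ᵀ.
M^6 = [[7, 10], [-5, 2]], giving [a_7, a_6]ᵀ = [[26], [18]].

26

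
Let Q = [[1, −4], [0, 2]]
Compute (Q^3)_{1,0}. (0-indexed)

Q^2 = [[1, −12], [0, 4]]
Q^3 = [[1, −28], [0, 8]]

0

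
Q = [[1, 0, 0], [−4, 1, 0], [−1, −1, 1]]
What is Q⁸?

Q = I + N where N = [[0, 0, 0], [−4, 0, 0], [−1, −1, 0]] is strictly lower-triangular, so N³ = 0.
(I + N)⁸ = I + 8·N + 28·N² = [[1, 0, 0], [−32, 1, 0], [104, −8, 1]].

[[1, 0, 0], [−32, 1, 0], [104, −8, 1]]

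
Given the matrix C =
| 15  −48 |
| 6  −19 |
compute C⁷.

[[17487, −52464], [6558, −19675]]

tr C = −4 and det C = 3, so the characteristic polynomial is λ² − (−4)λ + (3) with roots −1 and −3.
Eigenvectors give P = [[3, −8], [1, −3]] with P⁻¹ = [[3, −8], [1, −3]], and C = P·diag(−1, −3)·P⁻¹.
Then C⁷ = P·diag(−1, −2187)·P⁻¹ = [[−3, 17496], [−1, 6561]] · [[3, −8], [1, −3]] = [[17487, −52464], [6558, −19675]].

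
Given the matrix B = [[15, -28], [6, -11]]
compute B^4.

[[561, -1120], [240, -479]]

tr B = 4 and det B = 3, so the characteristic polynomial is λ² − (4)λ + (3) with roots 1 and 3.
Eigenvectors give P = [[2, 7], [1, 3]] with P⁻¹ = [[-3, 7], [1, -2]], and B = P·diag(1, 3)·P⁻¹.
Then B^4 = P·diag(1, 81)·P⁻¹ = [[2, 567], [1, 243]] · [[-3, 7], [1, -2]] = [[561, -1120], [240, -479]].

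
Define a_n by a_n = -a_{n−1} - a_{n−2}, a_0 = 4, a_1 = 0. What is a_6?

4

With companion matrix B = [[-1, -1], [1, 0]], [a_n, a_{n−1}]ᵀ = B·[a_{n−1}, a_{n−2}]ᵀ, so [a_6, a_5]ᵀ = B⁵·[a_1, a_0]ᵀ.
B⁵ = [[0, 1], [-1, -1]], giving [a_6, a_5]ᵀ = [[4], [-4]].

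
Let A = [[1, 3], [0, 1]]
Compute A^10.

[[1, 30], [0, 1]]

A = I + N where N = [[0, 3], [0, 0]] is strictly upper-triangular, so N^2 = 0.
(I + N)^10 = I + 10·N = [[1, 30], [0, 1]].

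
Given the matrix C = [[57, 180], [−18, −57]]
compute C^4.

[[81, 0], [0, 81]]

tr C = 0 and det C = −9, so the characteristic polynomial is λ² − (0)λ + (−9) with roots 3 and −3.
Eigenvectors give P = [[10, −3], [−3, 1]] with P⁻¹ = [[1, 3], [3, 10]], and C = P·diag(3, −3)·P⁻¹.
Then C^4 = P·diag(81, 81)·P⁻¹ = [[810, −243], [−243, 81]] · [[1, 3], [3, 10]] = [[81, 0], [0, 81]].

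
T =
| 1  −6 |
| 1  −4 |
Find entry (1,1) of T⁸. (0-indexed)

tr T = −3 and det T = 2, so the characteristic polynomial is λ² − (−3)λ + (2) with roots −2 and −1.
Eigenvectors give P = [[−2, 3], [−1, 1]] with P⁻¹ = [[1, −3], [1, −2]], and T = P·diag(−2, −1)·P⁻¹.
Then T⁸ = P·diag(256, 1)·P⁻¹ = [[−512, 3], [−256, 1]] · [[1, −3], [1, −2]] = [[−509, 1530], [−255, 766]].

766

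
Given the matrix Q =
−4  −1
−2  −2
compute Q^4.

Q^2 = [[18, 6], [12, 6]]
Q^3 = [[−84, −30], [−60, −24]]
Q^4 = [[396, 144], [288, 108]]

[[396, 144], [288, 108]]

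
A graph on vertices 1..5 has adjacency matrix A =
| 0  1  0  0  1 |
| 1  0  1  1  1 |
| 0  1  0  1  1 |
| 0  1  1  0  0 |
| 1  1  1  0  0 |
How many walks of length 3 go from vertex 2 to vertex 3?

7

The number of length-3 walks from vertex 2 to vertex 3 is entry (2,3) of A^3, where A is the adjacency matrix.
A^2 = [[2, 1, 2, 1, 1], [1, 4, 2, 1, 2], [2, 2, 3, 1, 1], [1, 1, 1, 2, 2], [1, 2, 1, 2, 3]]
A^3 = [[2, 6, 3, 3, 5], [6, 6, 7, 6, 7], [3, 7, 4, 5, 7], [3, 6, 5, 2, 3], [5, 7, 7, 3, 4]]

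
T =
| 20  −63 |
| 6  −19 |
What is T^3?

[[62, −189], [18, −55]]

tr T = 1 and det T = −2, so the characteristic polynomial is λ² − (1)λ + (−2) with roots −1 and 2.
Eigenvectors give P = [[3, 7], [1, 2]] with P⁻¹ = [[−2, 7], [1, −3]], and T = P·diag(−1, 2)·P⁻¹.
Then T^3 = P·diag(−1, 8)·P⁻¹ = [[−3, 56], [−1, 16]] · [[−2, 7], [1, −3]] = [[62, −189], [18, −55]].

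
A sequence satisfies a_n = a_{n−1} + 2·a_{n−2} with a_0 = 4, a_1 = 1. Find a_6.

109

With companion matrix B = [[1, 2], [1, 0]], [a_n, a_{n−1}]ᵀ = B·[a_{n−1}, a_{n−2}]ᵀ, so [a_6, a_5]ᵀ = B⁵·[a_1, a_0]ᵀ.
B⁵ = [[21, 22], [11, 10]], giving [a_6, a_5]ᵀ = [[109], [51]].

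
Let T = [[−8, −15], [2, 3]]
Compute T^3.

tr T = −5 and det T = 6, so the characteristic polynomial is λ² − (−5)λ + (6) with roots −2 and −3.
Eigenvectors give P = [[−5, −3], [2, 1]] with P⁻¹ = [[1, 3], [−2, −5]], and T = P·diag(−2, −3)·P⁻¹.
Then T^3 = P·diag(−8, −27)·P⁻¹ = [[40, 81], [−16, −27]] · [[1, 3], [−2, −5]] = [[−122, −285], [38, 87]].

[[−122, −285], [38, 87]]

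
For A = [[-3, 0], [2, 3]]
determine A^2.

[[9, 0], [0, 9]]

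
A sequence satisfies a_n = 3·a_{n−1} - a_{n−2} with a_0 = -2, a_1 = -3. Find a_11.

With companion matrix A = [[3, -1], [1, 0]], [a_n, a_{n−1}]ᵀ = A·[a_{n−1}, a_{n−2}]ᵀ, so [a_11, a_10]ᵀ = A^10·[a_1, a_0]ᵀ.
A^10 = [[17711, -6765], [6765, -2584]], giving [a_11, a_10]ᵀ = [[-39603], [-15127]].

-39603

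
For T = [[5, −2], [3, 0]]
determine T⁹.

[[58025, −38342], [57513, −37830]]

tr T = 5 and det T = 6, so the characteristic polynomial is λ² − (5)λ + (6) with roots 3 and 2.
Eigenvectors give P = [[1, −2], [1, −3]] with P⁻¹ = [[3, −2], [1, −1]], and T = P·diag(3, 2)·P⁻¹.
Then T⁹ = P·diag(19683, 512)·P⁻¹ = [[19683, −1024], [19683, −1536]] · [[3, −2], [1, −1]] = [[58025, −38342], [57513, −37830]].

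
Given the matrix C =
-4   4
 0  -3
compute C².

[[16, -28], [0, 9]]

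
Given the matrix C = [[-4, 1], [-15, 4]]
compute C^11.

C² = I (check: tr C = 0 and det C = -1), so C^11 = C since 11 is odd.

[[-4, 1], [-15, 4]]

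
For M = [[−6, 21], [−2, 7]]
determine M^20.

[[−6, 21], [−2, 7]]

M² = M (a projection; rank 1, trace 1), so M^20 = M.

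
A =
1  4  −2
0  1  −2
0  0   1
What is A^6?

[[1, 24, −132], [0, 1, −12], [0, 0, 1]]

A = I + N where N = [[0, 4, −2], [0, 0, −2], [0, 0, 0]] is strictly upper-triangular, so N^3 = 0.
(I + N)^6 = I + 6·N + 15·N^2 = [[1, 24, −132], [0, 1, −12], [0, 0, 1]].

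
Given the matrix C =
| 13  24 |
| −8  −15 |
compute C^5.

[[733, 1464], [−488, −975]]

tr C = −2 and det C = −3, so the characteristic polynomial is λ² − (−2)λ + (−3) with roots 1 and −3.
Eigenvectors give P = [[−2, −3], [1, 2]] with P⁻¹ = [[−2, −3], [1, 2]], and C = P·diag(1, −3)·P⁻¹.
Then C^5 = P·diag(1, −243)·P⁻¹ = [[−2, 729], [1, −486]] · [[−2, −3], [1, 2]] = [[733, 1464], [−488, −975]].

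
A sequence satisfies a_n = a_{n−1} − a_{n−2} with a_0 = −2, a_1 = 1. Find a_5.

−3

With companion matrix Q = [[1, −1], [1, 0]], [a_n, a_{n−1}]ᵀ = Q·[a_{n−1}, a_{n−2}]ᵀ, so [a_5, a_4]ᵀ = Q^4·[a_1, a_0]ᵀ.
Q^4 = [[−1, 1], [−1, 0]], giving [a_5, a_4]ᵀ = [[−3], [−1]].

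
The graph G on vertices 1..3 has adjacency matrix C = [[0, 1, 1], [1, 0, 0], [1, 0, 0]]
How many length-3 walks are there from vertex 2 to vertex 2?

0

The number of length-3 walks from vertex 2 to vertex 2 is entry (2,2) of C³, where C is the adjacency matrix.
C² = [[2, 0, 0], [0, 1, 1], [0, 1, 1]]
C³ = [[0, 2, 2], [2, 0, 0], [2, 0, 0]]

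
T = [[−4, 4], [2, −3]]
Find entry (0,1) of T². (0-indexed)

−28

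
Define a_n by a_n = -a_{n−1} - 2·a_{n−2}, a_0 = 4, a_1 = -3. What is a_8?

-65

With companion matrix C = [[-1, -2], [1, 0]], [a_n, a_{n−1}]ᵀ = C·[a_{n−1}, a_{n−2}]ᵀ, so [a_8, a_7]ᵀ = C^7·[a_1, a_0]ᵀ.
C^7 = [[3, -14], [7, 10]], giving [a_8, a_7]ᵀ = [[-65], [19]].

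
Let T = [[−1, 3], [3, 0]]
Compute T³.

[[−19, 30], [30, −9]]

T² = [[10, −3], [−3, 9]]
T³ = [[−19, 30], [30, −9]]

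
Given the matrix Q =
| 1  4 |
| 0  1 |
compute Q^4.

Q = I + N where N = [[0, 4], [0, 0]] is strictly upper-triangular, so N^2 = 0.
(I + N)^4 = I + 4·N = [[1, 16], [0, 1]].

[[1, 16], [0, 1]]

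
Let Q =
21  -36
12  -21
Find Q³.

[[189, -324], [108, -189]]

tr Q = 0 and det Q = -9, so the characteristic polynomial is λ² − (0)λ + (-9) with roots -3 and 3.
Eigenvectors give P = [[-3, 2], [-2, 1]] with P⁻¹ = [[1, -2], [2, -3]], and Q = P·diag(-3, 3)·P⁻¹.
Then Q³ = P·diag(-27, 27)·P⁻¹ = [[81, 54], [54, 27]] · [[1, -2], [2, -3]] = [[189, -324], [108, -189]].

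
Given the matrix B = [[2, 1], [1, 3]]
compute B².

[[5, 5], [5, 10]]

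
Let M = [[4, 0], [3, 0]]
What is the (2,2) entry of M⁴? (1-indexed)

M² = [[16, 0], [12, 0]]
M³ = [[64, 0], [48, 0]]
M⁴ = [[256, 0], [192, 0]]

0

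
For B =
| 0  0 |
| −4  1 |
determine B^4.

[[0, 0], [−4, 1]]

B^2 = [[0, 0], [−4, 1]]
B^3 = [[0, 0], [−4, 1]]
B^4 = [[0, 0], [−4, 1]]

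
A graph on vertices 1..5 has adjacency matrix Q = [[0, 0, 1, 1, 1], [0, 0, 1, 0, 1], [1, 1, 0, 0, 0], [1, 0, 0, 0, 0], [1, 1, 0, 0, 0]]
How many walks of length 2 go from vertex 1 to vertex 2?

2

The number of length-2 walks from vertex 1 to vertex 2 is entry (1,2) of Q^2, where Q is the adjacency matrix.
Q^2 = [[3, 2, 0, 0, 0], [2, 2, 0, 0, 0], [0, 0, 2, 1, 2], [0, 0, 1, 1, 1], [0, 0, 2, 1, 2]]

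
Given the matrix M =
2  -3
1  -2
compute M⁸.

[[1, 0], [0, 1]]

M² = I (check: tr M = 0 and det M = -1), so M⁸ = I since 8 is even.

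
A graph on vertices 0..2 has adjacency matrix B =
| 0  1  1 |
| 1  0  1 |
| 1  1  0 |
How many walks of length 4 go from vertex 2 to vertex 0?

The number of length-4 walks from vertex 2 to vertex 0 is entry (2,0) of B^4, where B is the adjacency matrix.
B^2 = [[2, 1, 1], [1, 2, 1], [1, 1, 2]]
B^3 = [[2, 3, 3], [3, 2, 3], [3, 3, 2]]
B^4 = [[6, 5, 5], [5, 6, 5], [5, 5, 6]]

5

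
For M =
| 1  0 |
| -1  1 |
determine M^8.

M = I + N where N = [[0, 0], [-1, 0]] is strictly lower-triangular, so N^2 = 0.
(I + N)^8 = I + 8·N = [[1, 0], [-8, 1]].

[[1, 0], [-8, 1]]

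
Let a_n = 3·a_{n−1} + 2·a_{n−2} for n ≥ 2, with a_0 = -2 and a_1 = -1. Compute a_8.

With companion matrix T = [[3, 2], [1, 0]], [a_n, a_{n−1}]ᵀ = T·[a_{n−1}, a_{n−2}]ᵀ, so [a_8, a_7]ᵀ = T⁷·[a_1, a_0]ᵀ.
T⁷ = [[6279, 3526], [1763, 990]], giving [a_8, a_7]ᵀ = [[-13331], [-3743]].

-13331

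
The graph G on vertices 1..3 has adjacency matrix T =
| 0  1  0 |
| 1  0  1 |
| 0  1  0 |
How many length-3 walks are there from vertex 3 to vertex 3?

0

The number of length-3 walks from vertex 3 to vertex 3 is entry (3,3) of T^3, where T is the adjacency matrix.
T^2 = [[1, 0, 1], [0, 2, 0], [1, 0, 1]]
T^3 = [[0, 2, 0], [2, 0, 2], [0, 2, 0]]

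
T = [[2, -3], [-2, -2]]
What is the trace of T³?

T² = [[10, 0], [0, 10]]
T³ = [[20, -30], [-20, -20]]

0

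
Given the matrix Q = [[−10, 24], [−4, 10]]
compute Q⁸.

[[256, 0], [0, 256]]

tr Q = 0 and det Q = −4, so the characteristic polynomial is λ² − (0)λ + (−4) with roots 2 and −2.
Eigenvectors give P = [[2, −3], [1, −1]] with P⁻¹ = [[−1, 3], [−1, 2]], and Q = P·diag(2, −2)·P⁻¹.
Then Q⁸ = P·diag(256, 256)·P⁻¹ = [[512, −768], [256, −256]] · [[−1, 3], [−1, 2]] = [[256, 0], [0, 256]].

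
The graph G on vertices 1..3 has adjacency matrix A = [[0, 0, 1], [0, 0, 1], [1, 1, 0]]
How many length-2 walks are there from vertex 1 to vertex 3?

0

The number of length-2 walks from vertex 1 to vertex 3 is entry (1,3) of A², where A is the adjacency matrix.
A² = [[1, 1, 0], [1, 1, 0], [0, 0, 2]]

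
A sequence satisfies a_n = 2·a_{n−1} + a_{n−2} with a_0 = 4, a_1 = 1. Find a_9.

2617

With companion matrix Q = [[2, 1], [1, 0]], [a_n, a_{n−1}]ᵀ = Q·[a_{n−1}, a_{n−2}]ᵀ, so [a_9, a_8]ᵀ = Q⁸·[a_1, a_0]ᵀ.
Q⁸ = [[985, 408], [408, 169]], giving [a_9, a_8]ᵀ = [[2617], [1084]].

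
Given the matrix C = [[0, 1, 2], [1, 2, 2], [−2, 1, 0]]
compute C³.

C² = [[−3, 4, 2], [−2, 7, 6], [1, 0, −2]]
C³ = [[0, 7, 2], [−5, 18, 10], [4, −1, 2]]

[[0, 7, 2], [−5, 18, 10], [4, −1, 2]]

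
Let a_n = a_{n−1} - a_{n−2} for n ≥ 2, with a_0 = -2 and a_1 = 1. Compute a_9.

2

With companion matrix Q = [[1, -1], [1, 0]], [a_n, a_{n−1}]ᵀ = Q·[a_{n−1}, a_{n−2}]ᵀ, so [a_9, a_8]ᵀ = Q^8·[a_1, a_0]ᵀ.
Q^8 = [[0, -1], [1, -1]], giving [a_9, a_8]ᵀ = [[2], [3]].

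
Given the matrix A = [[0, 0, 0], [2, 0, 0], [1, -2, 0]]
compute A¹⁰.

A is strictly triangular, hence nilpotent: A³ = 0, so A¹⁰ = 0.

[[0, 0, 0], [0, 0, 0], [0, 0, 0]]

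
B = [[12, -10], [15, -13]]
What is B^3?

tr B = -1 and det B = -6, so the characteristic polynomial is λ² − (-1)λ + (-6) with roots -3 and 2.
Eigenvectors give P = [[2, 1], [3, 1]] with P⁻¹ = [[-1, 1], [3, -2]], and B = P·diag(-3, 2)·P⁻¹.
Then B^3 = P·diag(-27, 8)·P⁻¹ = [[-54, 8], [-81, 8]] · [[-1, 1], [3, -2]] = [[78, -70], [105, -97]].

[[78, -70], [105, -97]]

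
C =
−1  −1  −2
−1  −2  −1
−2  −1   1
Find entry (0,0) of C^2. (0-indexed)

6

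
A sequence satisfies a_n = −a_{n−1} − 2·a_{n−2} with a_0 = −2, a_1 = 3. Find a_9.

−39

With companion matrix M = [[−1, −2], [1, 0]], [a_n, a_{n−1}]ᵀ = M·[a_{n−1}, a_{n−2}]ᵀ, so [a_9, a_8]ᵀ = M⁸·[a_1, a_0]ᵀ.
M⁸ = [[−17, −6], [3, −14]], giving [a_9, a_8]ᵀ = [[−39], [37]].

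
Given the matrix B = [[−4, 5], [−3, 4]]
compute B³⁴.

B² = I (check: tr B = 0 and det B = −1), so B³⁴ = I since 34 is even.

[[1, 0], [0, 1]]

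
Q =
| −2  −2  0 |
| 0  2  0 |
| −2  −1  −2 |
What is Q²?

[[4, 0, 0], [0, 4, 0], [8, 4, 4]]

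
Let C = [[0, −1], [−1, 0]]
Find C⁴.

[[1, 0], [0, 1]]

C² = [[1, 0], [0, 1]]
C³ = [[0, −1], [−1, 0]]
C⁴ = [[1, 0], [0, 1]]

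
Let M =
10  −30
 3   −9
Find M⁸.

[[10, −30], [3, −9]]

M² = M (a projection; rank 1, trace 1), so M⁸ = M.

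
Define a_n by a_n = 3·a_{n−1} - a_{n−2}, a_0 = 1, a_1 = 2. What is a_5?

89

With companion matrix B = [[3, -1], [1, 0]], [a_n, a_{n−1}]ᵀ = B·[a_{n−1}, a_{n−2}]ᵀ, so [a_5, a_4]ᵀ = B⁴·[a_1, a_0]ᵀ.
B⁴ = [[55, -21], [21, -8]], giving [a_5, a_4]ᵀ = [[89], [34]].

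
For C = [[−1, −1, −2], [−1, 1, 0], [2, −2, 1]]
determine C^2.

[[−2, 4, 0], [0, 2, 2], [2, −6, −3]]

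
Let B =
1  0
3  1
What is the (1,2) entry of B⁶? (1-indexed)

B = I + N where N = [[0, 0], [3, 0]] is strictly lower-triangular, so N² = 0.
(I + N)⁶ = I + 6·N = [[1, 0], [18, 1]].

0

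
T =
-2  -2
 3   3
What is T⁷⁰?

T² = T (a projection; rank 1, trace 1), so T⁷⁰ = T.

[[-2, -2], [3, 3]]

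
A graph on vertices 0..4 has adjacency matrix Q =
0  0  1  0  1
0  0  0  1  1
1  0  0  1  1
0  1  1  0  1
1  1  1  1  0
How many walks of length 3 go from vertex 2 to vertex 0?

5

The number of length-3 walks from vertex 2 to vertex 0 is entry (2,0) of Q^3, where Q is the adjacency matrix.
Q^2 = [[2, 1, 1, 2, 1], [1, 2, 2, 1, 1], [1, 2, 3, 1, 2], [2, 1, 1, 3, 2], [1, 1, 2, 2, 4]]
Q^3 = [[2, 3, 5, 3, 6], [3, 2, 3, 5, 6], [5, 3, 4, 7, 7], [3, 5, 7, 4, 7], [6, 6, 7, 7, 6]]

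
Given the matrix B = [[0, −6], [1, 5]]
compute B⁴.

tr B = 5 and det B = 6, so the characteristic polynomial is λ² − (5)λ + (6) with roots 3 and 2.
Eigenvectors give P = [[−2, 3], [1, −1]] with P⁻¹ = [[1, 3], [1, 2]], and B = P·diag(3, 2)·P⁻¹.
Then B⁴ = P·diag(81, 16)·P⁻¹ = [[−162, 48], [81, −16]] · [[1, 3], [1, 2]] = [[−114, −390], [65, 211]].

[[−114, −390], [65, 211]]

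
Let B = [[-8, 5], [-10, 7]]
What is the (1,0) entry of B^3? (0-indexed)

tr B = -1 and det B = -6, so the characteristic polynomial is λ² − (-1)λ + (-6) with roots -3 and 2.
Eigenvectors give P = [[1, -1], [1, -2]] with P⁻¹ = [[2, -1], [1, -1]], and B = P·diag(-3, 2)·P⁻¹.
Then B^3 = P·diag(-27, 8)·P⁻¹ = [[-27, -8], [-27, -16]] · [[2, -1], [1, -1]] = [[-62, 35], [-70, 43]].

-70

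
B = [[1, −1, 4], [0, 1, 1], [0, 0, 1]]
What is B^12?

[[1, −12, −18], [0, 1, 12], [0, 0, 1]]

B = I + N where N = [[0, −1, 4], [0, 0, 1], [0, 0, 0]] is strictly upper-triangular, so N^3 = 0.
(I + N)^12 = I + 12·N + 66·N^2 = [[1, −12, −18], [0, 1, 12], [0, 0, 1]].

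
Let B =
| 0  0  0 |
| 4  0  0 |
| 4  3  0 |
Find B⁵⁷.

B is strictly triangular, hence nilpotent: B³ = 0, so B⁵⁷ = 0.

[[0, 0, 0], [0, 0, 0], [0, 0, 0]]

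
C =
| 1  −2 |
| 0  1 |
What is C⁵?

[[1, −10], [0, 1]]

C = I + N where N = [[0, −2], [0, 0]] is strictly upper-triangular, so N² = 0.
(I + N)⁵ = I + 5·N = [[1, −10], [0, 1]].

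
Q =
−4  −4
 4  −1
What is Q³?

[[80, −20], [20, 95]]

Q² = [[0, 20], [−20, −15]]
Q³ = [[80, −20], [20, 95]]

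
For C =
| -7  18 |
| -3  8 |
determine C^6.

[[-125, 378], [-63, 190]]

tr C = 1 and det C = -2, so the characteristic polynomial is λ² − (1)λ + (-2) with roots 2 and -1.
Eigenvectors give P = [[-2, 3], [-1, 1]] with P⁻¹ = [[1, -3], [1, -2]], and C = P·diag(2, -1)·P⁻¹.
Then C^6 = P·diag(64, 1)·P⁻¹ = [[-128, 3], [-64, 1]] · [[1, -3], [1, -2]] = [[-125, 378], [-63, 190]].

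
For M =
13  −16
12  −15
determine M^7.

[[6565, −8752], [6564, −8751]]

tr M = −2 and det M = −3, so the characteristic polynomial is λ² − (−2)λ + (−3) with roots 1 and −3.
Eigenvectors give P = [[4, 1], [3, 1]] with P⁻¹ = [[1, −1], [−3, 4]], and M = P·diag(1, −3)·P⁻¹.
Then M^7 = P·diag(1, −2187)·P⁻¹ = [[4, −2187], [3, −2187]] · [[1, −1], [−3, 4]] = [[6565, −8752], [6564, −8751]].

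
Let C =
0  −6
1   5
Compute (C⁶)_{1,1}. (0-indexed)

2059

tr C = 5 and det C = 6, so the characteristic polynomial is λ² − (5)λ + (6) with roots 3 and 2.
Eigenvectors give P = [[−2, 3], [1, −1]] with P⁻¹ = [[1, 3], [1, 2]], and C = P·diag(3, 2)·P⁻¹.
Then C⁶ = P·diag(729, 64)·P⁻¹ = [[−1458, 192], [729, −64]] · [[1, 3], [1, 2]] = [[−1266, −3990], [665, 2059]].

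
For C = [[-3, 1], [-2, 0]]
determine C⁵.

tr C = -3 and det C = 2, so the characteristic polynomial is λ² − (-3)λ + (2) with roots -2 and -1.
Eigenvectors give P = [[-1, 1], [-1, 2]] with P⁻¹ = [[-2, 1], [-1, 1]], and C = P·diag(-2, -1)·P⁻¹.
Then C⁵ = P·diag(-32, -1)·P⁻¹ = [[32, -1], [32, -2]] · [[-2, 1], [-1, 1]] = [[-63, 31], [-62, 30]].

[[-63, 31], [-62, 30]]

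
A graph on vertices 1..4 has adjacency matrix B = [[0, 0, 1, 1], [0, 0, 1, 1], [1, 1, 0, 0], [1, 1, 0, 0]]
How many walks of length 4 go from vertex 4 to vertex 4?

The number of length-4 walks from vertex 4 to vertex 4 is entry (4,4) of B⁴, where B is the adjacency matrix.
B² = [[2, 2, 0, 0], [2, 2, 0, 0], [0, 0, 2, 2], [0, 0, 2, 2]]
B³ = [[0, 0, 4, 4], [0, 0, 4, 4], [4, 4, 0, 0], [4, 4, 0, 0]]
B⁴ = [[8, 8, 0, 0], [8, 8, 0, 0], [0, 0, 8, 8], [0, 0, 8, 8]]

8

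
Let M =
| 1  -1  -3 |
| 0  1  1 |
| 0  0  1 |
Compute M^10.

[[1, -10, -75], [0, 1, 10], [0, 0, 1]]

M = I + N where N = [[0, -1, -3], [0, 0, 1], [0, 0, 0]] is strictly upper-triangular, so N^3 = 0.
(I + N)^10 = I + 10·N + 45·N^2 = [[1, -10, -75], [0, 1, 10], [0, 0, 1]].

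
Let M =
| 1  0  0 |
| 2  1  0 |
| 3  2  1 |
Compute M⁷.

[[1, 0, 0], [14, 1, 0], [105, 14, 1]]

M = I + N where N = [[0, 0, 0], [2, 0, 0], [3, 2, 0]] is strictly lower-triangular, so N³ = 0.
(I + N)⁷ = I + 7·N + 21·N² = [[1, 0, 0], [14, 1, 0], [105, 14, 1]].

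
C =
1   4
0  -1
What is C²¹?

C² = I (check: tr C = 0 and det C = -1), so C²¹ = C since 21 is odd.

[[1, 4], [0, -1]]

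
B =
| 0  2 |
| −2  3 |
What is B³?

B² = [[−4, 6], [−6, 5]]
B³ = [[−12, 10], [−10, 3]]

[[−12, 10], [−10, 3]]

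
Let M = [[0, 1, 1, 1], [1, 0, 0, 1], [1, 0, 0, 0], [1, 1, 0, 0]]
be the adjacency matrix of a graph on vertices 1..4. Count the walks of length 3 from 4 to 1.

The number of length-3 walks from vertex 4 to vertex 1 is entry (4,1) of M^3, where M is the adjacency matrix.
M^2 = [[3, 1, 0, 1], [1, 2, 1, 1], [0, 1, 1, 1], [1, 1, 1, 2]]
M^3 = [[2, 4, 3, 4], [4, 2, 1, 3], [3, 1, 0, 1], [4, 3, 1, 2]]

4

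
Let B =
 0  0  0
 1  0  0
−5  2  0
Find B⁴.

[[0, 0, 0], [0, 0, 0], [0, 0, 0]]

B is strictly triangular, hence nilpotent: B³ = 0, so B⁴ = 0.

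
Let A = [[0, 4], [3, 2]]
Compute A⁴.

A² = [[12, 8], [6, 16]]
A³ = [[24, 64], [48, 56]]
A⁴ = [[192, 224], [168, 304]]

[[192, 224], [168, 304]]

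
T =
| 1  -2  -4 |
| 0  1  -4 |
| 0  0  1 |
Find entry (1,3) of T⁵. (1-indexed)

60

T = I + N where N = [[0, -2, -4], [0, 0, -4], [0, 0, 0]] is strictly upper-triangular, so N³ = 0.
(I + N)⁵ = I + 5·N + 10·N² = [[1, -10, 60], [0, 1, -20], [0, 0, 1]].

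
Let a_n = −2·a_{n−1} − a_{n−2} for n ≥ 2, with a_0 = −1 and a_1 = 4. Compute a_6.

−19

With companion matrix B = [[−2, −1], [1, 0]], [a_n, a_{n−1}]ᵀ = B·[a_{n−1}, a_{n−2}]ᵀ, so [a_6, a_5]ᵀ = B^5·[a_1, a_0]ᵀ.
B^5 = [[−6, −5], [5, 4]], giving [a_6, a_5]ᵀ = [[−19], [16]].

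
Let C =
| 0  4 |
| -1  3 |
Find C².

[[-4, 12], [-3, 5]]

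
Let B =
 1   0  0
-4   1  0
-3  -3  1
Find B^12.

[[1, 0, 0], [-48, 1, 0], [756, -36, 1]]

B = I + N where N = [[0, 0, 0], [-4, 0, 0], [-3, -3, 0]] is strictly lower-triangular, so N^3 = 0.
(I + N)^12 = I + 12·N + 66·N^2 = [[1, 0, 0], [-48, 1, 0], [756, -36, 1]].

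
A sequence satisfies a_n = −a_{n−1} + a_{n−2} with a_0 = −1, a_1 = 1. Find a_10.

With companion matrix B = [[−1, 1], [1, 0]], [a_n, a_{n−1}]ᵀ = B·[a_{n−1}, a_{n−2}]ᵀ, so [a_10, a_9]ᵀ = B⁹·[a_1, a_0]ᵀ.
B⁹ = [[−55, 34], [34, −21]], giving [a_10, a_9]ᵀ = [[−89], [55]].

−89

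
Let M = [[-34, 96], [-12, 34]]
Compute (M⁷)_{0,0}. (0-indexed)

-2176

tr M = 0 and det M = -4, so the characteristic polynomial is λ² − (0)λ + (-4) with roots -2 and 2.
Eigenvectors give P = [[3, -8], [1, -3]] with P⁻¹ = [[3, -8], [1, -3]], and M = P·diag(-2, 2)·P⁻¹.
Then M⁷ = P·diag(-128, 128)·P⁻¹ = [[-384, -1024], [-128, -384]] · [[3, -8], [1, -3]] = [[-2176, 6144], [-768, 2176]].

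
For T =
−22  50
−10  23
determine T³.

tr T = 1 and det T = −6, so the characteristic polynomial is λ² − (1)λ + (−6) with roots 3 and −2.
Eigenvectors give P = [[−2, −5], [−1, −2]] with P⁻¹ = [[2, −5], [−1, 2]], and T = P·diag(3, −2)·P⁻¹.
Then T³ = P·diag(27, −8)·P⁻¹ = [[−54, 40], [−27, 16]] · [[2, −5], [−1, 2]] = [[−148, 350], [−70, 167]].

[[−148, 350], [−70, 167]]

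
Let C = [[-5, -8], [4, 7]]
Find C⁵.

[[-245, -488], [244, 487]]

tr C = 2 and det C = -3, so the characteristic polynomial is λ² − (2)λ + (-3) with roots 3 and -1.
Eigenvectors give P = [[-1, 2], [1, -1]] with P⁻¹ = [[1, 2], [1, 1]], and C = P·diag(3, -1)·P⁻¹.
Then C⁵ = P·diag(243, -1)·P⁻¹ = [[-243, -2], [243, 1]] · [[1, 2], [1, 1]] = [[-245, -488], [244, 487]].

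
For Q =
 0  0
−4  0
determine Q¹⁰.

Q is strictly triangular, hence nilpotent: Q² = 0, so Q¹⁰ = 0.

[[0, 0], [0, 0]]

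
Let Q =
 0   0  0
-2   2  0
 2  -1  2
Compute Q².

[[0, 0, 0], [-4, 4, 0], [6, -4, 4]]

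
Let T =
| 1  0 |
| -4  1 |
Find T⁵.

[[1, 0], [-20, 1]]

T = I + N where N = [[0, 0], [-4, 0]] is strictly lower-triangular, so N² = 0.
(I + N)⁵ = I + 5·N = [[1, 0], [-20, 1]].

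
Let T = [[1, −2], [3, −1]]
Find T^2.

[[−5, 0], [0, −5]]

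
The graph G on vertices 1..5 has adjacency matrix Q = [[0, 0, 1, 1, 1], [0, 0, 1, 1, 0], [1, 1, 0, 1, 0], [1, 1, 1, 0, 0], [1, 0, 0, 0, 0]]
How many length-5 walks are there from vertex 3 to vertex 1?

37

The number of length-5 walks from vertex 3 to vertex 1 is entry (3,1) of Q⁵, where Q is the adjacency matrix.
Q² = [[3, 2, 1, 1, 0], [2, 2, 1, 1, 0], [1, 1, 3, 2, 1], [1, 1, 2, 3, 1], [0, 0, 1, 1, 1]]
Q³ = [[2, 2, 6, 6, 3], [2, 2, 5, 5, 2], [6, 5, 4, 5, 1], [6, 5, 5, 4, 1], [3, 2, 1, 1, 0]]
Q⁴ = [[15, 12, 10, 10, 2], [12, 10, 9, 9, 2], [10, 9, 16, 15, 6], [10, 9, 15, 16, 6], [2, 2, 6, 6, 3]]
Q⁵ = [[22, 20, 37, 37, 15], [20, 18, 31, 31, 12], [37, 31, 34, 35, 10], [37, 31, 35, 34, 10], [15, 12, 10, 10, 2]]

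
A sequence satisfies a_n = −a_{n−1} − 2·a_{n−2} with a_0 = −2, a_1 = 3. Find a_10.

With companion matrix T = [[−1, −2], [1, 0]], [a_n, a_{n−1}]ᵀ = T·[a_{n−1}, a_{n−2}]ᵀ, so [a_10, a_9]ᵀ = T⁹·[a_1, a_0]ᵀ.
T⁹ = [[11, 34], [−17, −6]], giving [a_10, a_9]ᵀ = [[−35], [−39]].

−35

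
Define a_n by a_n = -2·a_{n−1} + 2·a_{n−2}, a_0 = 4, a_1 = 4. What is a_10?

With companion matrix C = [[-2, 2], [1, 0]], [a_n, a_{n−1}]ᵀ = C·[a_{n−1}, a_{n−2}]ᵀ, so [a_10, a_9]ᵀ = C⁹·[a_1, a_0]ᵀ.
C⁹ = [[-6688, 4896], [2448, -1792]], giving [a_10, a_9]ᵀ = [[-7168], [2624]].

-7168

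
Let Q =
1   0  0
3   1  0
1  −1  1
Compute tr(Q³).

3

Q = I + N where N = [[0, 0, 0], [3, 0, 0], [1, −1, 0]] is strictly lower-triangular, so N³ = 0.
(I + N)³ = I + 3·N + 3·N² = [[1, 0, 0], [9, 1, 0], [−6, −3, 1]].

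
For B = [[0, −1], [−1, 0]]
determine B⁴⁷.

B² = I (check: tr B = 0 and det B = −1), so B⁴⁷ = B since 47 is odd.

[[0, −1], [−1, 0]]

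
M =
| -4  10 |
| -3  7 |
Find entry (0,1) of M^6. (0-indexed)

tr M = 3 and det M = 2, so the characteristic polynomial is λ² − (3)λ + (2) with roots 1 and 2.
Eigenvectors give P = [[2, -5], [1, -3]] with P⁻¹ = [[3, -5], [1, -2]], and M = P·diag(1, 2)·P⁻¹.
Then M^6 = P·diag(1, 64)·P⁻¹ = [[2, -320], [1, -192]] · [[3, -5], [1, -2]] = [[-314, 630], [-189, 379]].

630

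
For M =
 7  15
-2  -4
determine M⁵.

[[187, 465], [-62, -154]]

tr M = 3 and det M = 2, so the characteristic polynomial is λ² − (3)λ + (2) with roots 2 and 1.
Eigenvectors give P = [[-3, 5], [1, -2]] with P⁻¹ = [[-2, -5], [-1, -3]], and M = P·diag(2, 1)·P⁻¹.
Then M⁵ = P·diag(32, 1)·P⁻¹ = [[-96, 5], [32, -2]] · [[-2, -5], [-1, -3]] = [[187, 465], [-62, -154]].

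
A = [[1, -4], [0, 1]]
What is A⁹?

[[1, -36], [0, 1]]

A = I + N where N = [[0, -4], [0, 0]] is strictly upper-triangular, so N² = 0.
(I + N)⁹ = I + 9·N = [[1, -36], [0, 1]].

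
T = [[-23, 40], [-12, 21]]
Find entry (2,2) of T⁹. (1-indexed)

tr T = -2 and det T = -3, so the characteristic polynomial is λ² − (-2)λ + (-3) with roots 1 and -3.
Eigenvectors give P = [[-5, 2], [-3, 1]] with P⁻¹ = [[1, -2], [3, -5]], and T = P·diag(1, -3)·P⁻¹.
Then T⁹ = P·diag(1, -19683)·P⁻¹ = [[-5, -39366], [-3, -19683]] · [[1, -2], [3, -5]] = [[-118103, 196840], [-59052, 98421]].

98421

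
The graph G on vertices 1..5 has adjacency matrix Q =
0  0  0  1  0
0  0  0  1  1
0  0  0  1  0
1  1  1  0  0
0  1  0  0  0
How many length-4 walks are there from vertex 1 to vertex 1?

3

The number of length-4 walks from vertex 1 to vertex 1 is entry (1,1) of Q⁴, where Q is the adjacency matrix.
Q² = [[1, 1, 1, 0, 0], [1, 2, 1, 0, 0], [1, 1, 1, 0, 0], [0, 0, 0, 3, 1], [0, 0, 0, 1, 1]]
Q³ = [[0, 0, 0, 3, 1], [0, 0, 0, 4, 2], [0, 0, 0, 3, 1], [3, 4, 3, 0, 0], [1, 2, 1, 0, 0]]
Q⁴ = [[3, 4, 3, 0, 0], [4, 6, 4, 0, 0], [3, 4, 3, 0, 0], [0, 0, 0, 10, 4], [0, 0, 0, 4, 2]]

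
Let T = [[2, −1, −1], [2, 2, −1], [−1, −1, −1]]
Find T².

[[3, −3, 0], [9, 3, −3], [−3, 0, 3]]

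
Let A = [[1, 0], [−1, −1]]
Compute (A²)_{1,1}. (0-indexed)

1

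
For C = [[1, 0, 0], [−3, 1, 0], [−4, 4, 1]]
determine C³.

[[1, 0, 0], [−9, 1, 0], [−48, 12, 1]]

C = I + N where N = [[0, 0, 0], [−3, 0, 0], [−4, 4, 0]] is strictly lower-triangular, so N³ = 0.
(I + N)³ = I + 3·N + 3·N² = [[1, 0, 0], [−9, 1, 0], [−48, 12, 1]].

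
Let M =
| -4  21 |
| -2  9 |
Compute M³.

[[-106, 399], [-38, 141]]

tr M = 5 and det M = 6, so the characteristic polynomial is λ² − (5)λ + (6) with roots 2 and 3.
Eigenvectors give P = [[-7, 3], [-2, 1]] with P⁻¹ = [[-1, 3], [-2, 7]], and M = P·diag(2, 3)·P⁻¹.
Then M³ = P·diag(8, 27)·P⁻¹ = [[-56, 81], [-16, 27]] · [[-1, 3], [-2, 7]] = [[-106, 399], [-38, 141]].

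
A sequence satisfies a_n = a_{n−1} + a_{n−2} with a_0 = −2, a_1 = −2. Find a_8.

With companion matrix M = [[1, 1], [1, 0]], [a_n, a_{n−1}]ᵀ = M·[a_{n−1}, a_{n−2}]ᵀ, so [a_8, a_7]ᵀ = M^7·[a_1, a_0]ᵀ.
M^7 = [[21, 13], [13, 8]], giving [a_8, a_7]ᵀ = [[−68], [−42]].

−68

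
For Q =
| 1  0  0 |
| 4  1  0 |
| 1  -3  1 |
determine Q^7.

Q = I + N where N = [[0, 0, 0], [4, 0, 0], [1, -3, 0]] is strictly lower-triangular, so N^3 = 0.
(I + N)^7 = I + 7·N + 21·N^2 = [[1, 0, 0], [28, 1, 0], [-245, -21, 1]].

[[1, 0, 0], [28, 1, 0], [-245, -21, 1]]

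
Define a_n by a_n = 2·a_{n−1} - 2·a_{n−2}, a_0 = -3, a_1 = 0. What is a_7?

With companion matrix C = [[2, -2], [1, 0]], [a_n, a_{n−1}]ᵀ = C·[a_{n−1}, a_{n−2}]ᵀ, so [a_7, a_6]ᵀ = C⁶·[a_1, a_0]ᵀ.
C⁶ = [[-8, 16], [-8, 8]], giving [a_7, a_6]ᵀ = [[-48], [-24]].

-48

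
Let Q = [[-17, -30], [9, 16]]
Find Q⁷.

tr Q = -1 and det Q = -2, so the characteristic polynomial is λ² − (-1)λ + (-2) with roots -2 and 1.
Eigenvectors give P = [[-2, -5], [1, 3]] with P⁻¹ = [[-3, -5], [1, 2]], and Q = P·diag(-2, 1)·P⁻¹.
Then Q⁷ = P·diag(-128, 1)·P⁻¹ = [[256, -5], [-128, 3]] · [[-3, -5], [1, 2]] = [[-773, -1290], [387, 646]].

[[-773, -1290], [387, 646]]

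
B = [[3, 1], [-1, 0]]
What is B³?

[[21, 8], [-8, -3]]

B² = [[8, 3], [-3, -1]]
B³ = [[21, 8], [-8, -3]]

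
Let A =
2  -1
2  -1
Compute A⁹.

A² = A (a projection; rank 1, trace 1), so A⁹ = A.

[[2, -1], [2, -1]]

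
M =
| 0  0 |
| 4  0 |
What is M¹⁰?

M is strictly triangular, hence nilpotent: M² = 0, so M¹⁰ = 0.

[[0, 0], [0, 0]]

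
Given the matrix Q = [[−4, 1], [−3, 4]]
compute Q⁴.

[[169, 0], [0, 169]]

Q² = [[13, 0], [0, 13]]
Q³ = [[−52, 13], [−39, 52]]
Q⁴ = [[169, 0], [0, 169]]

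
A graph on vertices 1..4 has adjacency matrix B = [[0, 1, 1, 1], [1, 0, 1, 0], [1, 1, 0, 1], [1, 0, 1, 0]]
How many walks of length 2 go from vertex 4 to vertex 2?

The number of length-2 walks from vertex 4 to vertex 2 is entry (4,2) of B², where B is the adjacency matrix.
B² = [[3, 1, 2, 1], [1, 2, 1, 2], [2, 1, 3, 1], [1, 2, 1, 2]]

2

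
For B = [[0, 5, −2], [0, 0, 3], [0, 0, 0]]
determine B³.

[[0, 0, 0], [0, 0, 0], [0, 0, 0]]

B is strictly triangular, hence nilpotent: B³ = 0, so B³ = 0.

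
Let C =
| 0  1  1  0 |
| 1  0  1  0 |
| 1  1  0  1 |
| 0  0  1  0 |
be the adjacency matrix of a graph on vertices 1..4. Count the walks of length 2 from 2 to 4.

1

The number of length-2 walks from vertex 2 to vertex 4 is entry (2,4) of C^2, where C is the adjacency matrix.
C^2 = [[2, 1, 1, 1], [1, 2, 1, 1], [1, 1, 3, 0], [1, 1, 0, 1]]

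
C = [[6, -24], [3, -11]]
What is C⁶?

tr C = -5 and det C = 6, so the characteristic polynomial is λ² − (-5)λ + (6) with roots -2 and -3.
Eigenvectors give P = [[3, 8], [1, 3]] with P⁻¹ = [[3, -8], [-1, 3]], and C = P·diag(-2, -3)·P⁻¹.
Then C⁶ = P·diag(64, 729)·P⁻¹ = [[192, 5832], [64, 2187]] · [[3, -8], [-1, 3]] = [[-5256, 15960], [-1995, 6049]].

[[-5256, 15960], [-1995, 6049]]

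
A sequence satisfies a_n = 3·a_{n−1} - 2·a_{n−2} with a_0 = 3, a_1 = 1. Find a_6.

-123

With companion matrix B = [[3, -2], [1, 0]], [a_n, a_{n−1}]ᵀ = B·[a_{n−1}, a_{n−2}]ᵀ, so [a_6, a_5]ᵀ = B⁵·[a_1, a_0]ᵀ.
B⁵ = [[63, -62], [31, -30]], giving [a_6, a_5]ᵀ = [[-123], [-59]].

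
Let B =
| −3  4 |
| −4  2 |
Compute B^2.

[[−7, −4], [4, −12]]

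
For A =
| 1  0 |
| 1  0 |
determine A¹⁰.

[[1, 0], [1, 0]]

A² = A (a projection; rank 1, trace 1), so A¹⁰ = A.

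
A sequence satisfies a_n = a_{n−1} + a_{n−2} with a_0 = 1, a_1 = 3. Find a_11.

With companion matrix M = [[1, 1], [1, 0]], [a_n, a_{n−1}]ᵀ = M·[a_{n−1}, a_{n−2}]ᵀ, so [a_11, a_10]ᵀ = M¹⁰·[a_1, a_0]ᵀ.
M¹⁰ = [[89, 55], [55, 34]], giving [a_11, a_10]ᵀ = [[322], [199]].

322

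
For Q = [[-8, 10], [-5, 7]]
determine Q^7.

tr Q = -1 and det Q = -6, so the characteristic polynomial is λ² − (-1)λ + (-6) with roots 2 and -3.
Eigenvectors give P = [[1, 2], [1, 1]] with P⁻¹ = [[-1, 2], [1, -1]], and Q = P·diag(2, -3)·P⁻¹.
Then Q^7 = P·diag(128, -2187)·P⁻¹ = [[128, -4374], [128, -2187]] · [[-1, 2], [1, -1]] = [[-4502, 4630], [-2315, 2443]].

[[-4502, 4630], [-2315, 2443]]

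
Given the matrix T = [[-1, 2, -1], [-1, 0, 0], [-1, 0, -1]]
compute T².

[[0, -2, 2], [1, -2, 1], [2, -2, 2]]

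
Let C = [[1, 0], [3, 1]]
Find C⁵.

[[1, 0], [15, 1]]

C = I + N where N = [[0, 0], [3, 0]] is strictly lower-triangular, so N² = 0.
(I + N)⁵ = I + 5·N = [[1, 0], [15, 1]].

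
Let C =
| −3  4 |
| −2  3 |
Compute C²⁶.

[[1, 0], [0, 1]]

C² = I (check: tr C = 0 and det C = −1), so C²⁶ = I since 26 is even.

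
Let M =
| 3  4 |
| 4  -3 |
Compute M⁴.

M² = [[25, 0], [0, 25]]
M³ = [[75, 100], [100, -75]]
M⁴ = [[625, 0], [0, 625]]

[[625, 0], [0, 625]]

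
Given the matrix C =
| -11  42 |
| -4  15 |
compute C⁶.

[[-4367, 15288], [-1456, 5097]]

tr C = 4 and det C = 3, so the characteristic polynomial is λ² − (4)λ + (3) with roots 3 and 1.
Eigenvectors give P = [[3, 7], [1, 2]] with P⁻¹ = [[-2, 7], [1, -3]], and C = P·diag(3, 1)·P⁻¹.
Then C⁶ = P·diag(729, 1)·P⁻¹ = [[2187, 7], [729, 2]] · [[-2, 7], [1, -3]] = [[-4367, 15288], [-1456, 5097]].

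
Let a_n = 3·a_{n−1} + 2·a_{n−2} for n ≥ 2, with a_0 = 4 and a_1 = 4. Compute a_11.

1771844

With companion matrix B = [[3, 2], [1, 0]], [a_n, a_{n−1}]ᵀ = B·[a_{n−1}, a_{n−2}]ᵀ, so [a_11, a_10]ᵀ = B^10·[a_1, a_0]ᵀ.
B^10 = [[283667, 159294], [79647, 44726]], giving [a_11, a_10]ᵀ = [[1771844], [497492]].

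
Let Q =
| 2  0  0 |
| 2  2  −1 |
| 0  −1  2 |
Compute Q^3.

Q^2 = [[4, 0, 0], [8, 5, −4], [−2, −4, 5]]
Q^3 = [[8, 0, 0], [26, 14, −13], [−12, −13, 14]]

[[8, 0, 0], [26, 14, −13], [−12, −13, 14]]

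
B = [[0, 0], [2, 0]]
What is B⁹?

[[0, 0], [0, 0]]

B is strictly triangular, hence nilpotent: B² = 0, so B⁹ = 0.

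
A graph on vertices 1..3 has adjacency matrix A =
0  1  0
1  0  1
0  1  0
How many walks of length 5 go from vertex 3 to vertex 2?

The number of length-5 walks from vertex 3 to vertex 2 is entry (3,2) of A⁵, where A is the adjacency matrix.
A² = [[1, 0, 1], [0, 2, 0], [1, 0, 1]]
A³ = [[0, 2, 0], [2, 0, 2], [0, 2, 0]]
A⁴ = [[2, 0, 2], [0, 4, 0], [2, 0, 2]]
A⁵ = [[0, 4, 0], [4, 0, 4], [0, 4, 0]]

4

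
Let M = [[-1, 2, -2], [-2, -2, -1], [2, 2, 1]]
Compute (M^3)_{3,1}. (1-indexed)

-10

M^2 = [[-7, -10, -2], [4, -2, 5], [-4, 2, -5]]
M^3 = [[23, 2, 22], [10, 22, -1], [-10, -22, 1]]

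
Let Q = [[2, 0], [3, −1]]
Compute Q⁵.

tr Q = 1 and det Q = −2, so the characteristic polynomial is λ² − (1)λ + (−2) with roots −1 and 2.
Eigenvectors give P = [[0, −1], [−1, −1]] with P⁻¹ = [[1, −1], [−1, 0]], and Q = P·diag(−1, 2)·P⁻¹.
Then Q⁵ = P·diag(−1, 32)·P⁻¹ = [[0, −32], [1, −32]] · [[1, −1], [−1, 0]] = [[32, 0], [33, −1]].

[[32, 0], [33, −1]]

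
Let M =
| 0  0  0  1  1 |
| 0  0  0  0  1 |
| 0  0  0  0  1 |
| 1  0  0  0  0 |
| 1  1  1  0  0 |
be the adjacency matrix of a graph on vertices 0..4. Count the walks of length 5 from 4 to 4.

0

The number of length-5 walks from vertex 4 to vertex 4 is entry (4,4) of M^5, where M is the adjacency matrix.
M^2 = [[2, 1, 1, 0, 0], [1, 1, 1, 0, 0], [1, 1, 1, 0, 0], [0, 0, 0, 1, 1], [0, 0, 0, 1, 3]]
M^3 = [[0, 0, 0, 2, 4], [0, 0, 0, 1, 3], [0, 0, 0, 1, 3], [2, 1, 1, 0, 0], [4, 3, 3, 0, 0]]
M^4 = [[6, 4, 4, 0, 0], [4, 3, 3, 0, 0], [4, 3, 3, 0, 0], [0, 0, 0, 2, 4], [0, 0, 0, 4, 10]]
M^5 = [[0, 0, 0, 6, 14], [0, 0, 0, 4, 10], [0, 0, 0, 4, 10], [6, 4, 4, 0, 0], [14, 10, 10, 0, 0]]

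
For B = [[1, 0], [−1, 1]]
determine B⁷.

B = I + N where N = [[0, 0], [−1, 0]] is strictly lower-triangular, so N² = 0.
(I + N)⁷ = I + 7·N = [[1, 0], [−7, 1]].

[[1, 0], [−7, 1]]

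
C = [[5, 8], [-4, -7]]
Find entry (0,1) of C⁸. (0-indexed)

tr C = -2 and det C = -3, so the characteristic polynomial is λ² − (-2)λ + (-3) with roots -3 and 1.
Eigenvectors give P = [[-1, -2], [1, 1]] with P⁻¹ = [[1, 2], [-1, -1]], and C = P·diag(-3, 1)·P⁻¹.
Then C⁸ = P·diag(6561, 1)·P⁻¹ = [[-6561, -2], [6561, 1]] · [[1, 2], [-1, -1]] = [[-6559, -13120], [6560, 13121]].

-13120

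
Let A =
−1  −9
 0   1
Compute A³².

[[1, 0], [0, 1]]

A² = I (check: tr A = 0 and det A = −1), so A³² = I since 32 is even.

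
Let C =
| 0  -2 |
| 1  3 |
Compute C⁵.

[[-30, -62], [31, 63]]

tr C = 3 and det C = 2, so the characteristic polynomial is λ² − (3)λ + (2) with roots 1 and 2.
Eigenvectors give P = [[2, -1], [-1, 1]] with P⁻¹ = [[1, 1], [1, 2]], and C = P·diag(1, 2)·P⁻¹.
Then C⁵ = P·diag(1, 32)·P⁻¹ = [[2, -32], [-1, 32]] · [[1, 1], [1, 2]] = [[-30, -62], [31, 63]].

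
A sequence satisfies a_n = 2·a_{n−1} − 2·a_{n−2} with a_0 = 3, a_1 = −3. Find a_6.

48

With companion matrix A = [[2, −2], [1, 0]], [a_n, a_{n−1}]ᵀ = A·[a_{n−1}, a_{n−2}]ᵀ, so [a_6, a_5]ᵀ = A^5·[a_1, a_0]ᵀ.
A^5 = [[−8, 8], [−4, 0]], giving [a_6, a_5]ᵀ = [[48], [12]].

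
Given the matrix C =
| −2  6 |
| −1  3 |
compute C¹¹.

C² = C (a projection; rank 1, trace 1), so C¹¹ = C.

[[−2, 6], [−1, 3]]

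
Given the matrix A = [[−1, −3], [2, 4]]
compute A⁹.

[[−1021, −1533], [1022, 1534]]

tr A = 3 and det A = 2, so the characteristic polynomial is λ² − (3)λ + (2) with roots 2 and 1.
Eigenvectors give P = [[−1, −3], [1, 2]] with P⁻¹ = [[2, 3], [−1, −1]], and A = P·diag(2, 1)·P⁻¹.
Then A⁹ = P·diag(512, 1)·P⁻¹ = [[−512, −3], [512, 2]] · [[2, 3], [−1, −1]] = [[−1021, −1533], [1022, 1534]].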